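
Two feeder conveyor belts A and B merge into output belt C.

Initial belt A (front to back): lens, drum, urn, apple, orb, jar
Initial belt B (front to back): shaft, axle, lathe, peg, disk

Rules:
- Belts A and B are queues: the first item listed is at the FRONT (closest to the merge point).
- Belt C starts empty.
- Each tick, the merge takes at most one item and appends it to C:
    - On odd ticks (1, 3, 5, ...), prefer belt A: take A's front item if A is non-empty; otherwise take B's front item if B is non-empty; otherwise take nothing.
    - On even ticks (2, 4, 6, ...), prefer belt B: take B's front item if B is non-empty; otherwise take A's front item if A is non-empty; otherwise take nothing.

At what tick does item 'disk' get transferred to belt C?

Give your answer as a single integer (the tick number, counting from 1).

Tick 1: prefer A, take lens from A; A=[drum,urn,apple,orb,jar] B=[shaft,axle,lathe,peg,disk] C=[lens]
Tick 2: prefer B, take shaft from B; A=[drum,urn,apple,orb,jar] B=[axle,lathe,peg,disk] C=[lens,shaft]
Tick 3: prefer A, take drum from A; A=[urn,apple,orb,jar] B=[axle,lathe,peg,disk] C=[lens,shaft,drum]
Tick 4: prefer B, take axle from B; A=[urn,apple,orb,jar] B=[lathe,peg,disk] C=[lens,shaft,drum,axle]
Tick 5: prefer A, take urn from A; A=[apple,orb,jar] B=[lathe,peg,disk] C=[lens,shaft,drum,axle,urn]
Tick 6: prefer B, take lathe from B; A=[apple,orb,jar] B=[peg,disk] C=[lens,shaft,drum,axle,urn,lathe]
Tick 7: prefer A, take apple from A; A=[orb,jar] B=[peg,disk] C=[lens,shaft,drum,axle,urn,lathe,apple]
Tick 8: prefer B, take peg from B; A=[orb,jar] B=[disk] C=[lens,shaft,drum,axle,urn,lathe,apple,peg]
Tick 9: prefer A, take orb from A; A=[jar] B=[disk] C=[lens,shaft,drum,axle,urn,lathe,apple,peg,orb]
Tick 10: prefer B, take disk from B; A=[jar] B=[-] C=[lens,shaft,drum,axle,urn,lathe,apple,peg,orb,disk]

Answer: 10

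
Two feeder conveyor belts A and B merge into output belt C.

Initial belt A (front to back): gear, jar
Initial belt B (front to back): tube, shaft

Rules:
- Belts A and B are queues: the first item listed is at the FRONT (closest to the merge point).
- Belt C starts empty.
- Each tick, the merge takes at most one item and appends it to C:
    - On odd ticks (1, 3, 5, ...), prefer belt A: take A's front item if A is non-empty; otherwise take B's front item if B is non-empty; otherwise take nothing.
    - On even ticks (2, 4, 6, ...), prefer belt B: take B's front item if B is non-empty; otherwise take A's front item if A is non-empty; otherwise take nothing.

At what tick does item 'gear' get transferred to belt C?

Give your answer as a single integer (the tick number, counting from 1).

Answer: 1

Derivation:
Tick 1: prefer A, take gear from A; A=[jar] B=[tube,shaft] C=[gear]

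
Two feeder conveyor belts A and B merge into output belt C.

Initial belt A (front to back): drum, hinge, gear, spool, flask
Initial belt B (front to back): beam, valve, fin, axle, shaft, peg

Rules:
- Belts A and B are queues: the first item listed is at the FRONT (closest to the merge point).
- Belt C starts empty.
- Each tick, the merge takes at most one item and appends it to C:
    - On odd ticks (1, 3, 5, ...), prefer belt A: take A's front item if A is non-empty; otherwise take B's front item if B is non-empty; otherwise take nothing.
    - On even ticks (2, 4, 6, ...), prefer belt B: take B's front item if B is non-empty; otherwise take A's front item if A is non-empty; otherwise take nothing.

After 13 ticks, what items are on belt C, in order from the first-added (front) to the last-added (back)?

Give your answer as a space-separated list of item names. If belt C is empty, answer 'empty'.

Answer: drum beam hinge valve gear fin spool axle flask shaft peg

Derivation:
Tick 1: prefer A, take drum from A; A=[hinge,gear,spool,flask] B=[beam,valve,fin,axle,shaft,peg] C=[drum]
Tick 2: prefer B, take beam from B; A=[hinge,gear,spool,flask] B=[valve,fin,axle,shaft,peg] C=[drum,beam]
Tick 3: prefer A, take hinge from A; A=[gear,spool,flask] B=[valve,fin,axle,shaft,peg] C=[drum,beam,hinge]
Tick 4: prefer B, take valve from B; A=[gear,spool,flask] B=[fin,axle,shaft,peg] C=[drum,beam,hinge,valve]
Tick 5: prefer A, take gear from A; A=[spool,flask] B=[fin,axle,shaft,peg] C=[drum,beam,hinge,valve,gear]
Tick 6: prefer B, take fin from B; A=[spool,flask] B=[axle,shaft,peg] C=[drum,beam,hinge,valve,gear,fin]
Tick 7: prefer A, take spool from A; A=[flask] B=[axle,shaft,peg] C=[drum,beam,hinge,valve,gear,fin,spool]
Tick 8: prefer B, take axle from B; A=[flask] B=[shaft,peg] C=[drum,beam,hinge,valve,gear,fin,spool,axle]
Tick 9: prefer A, take flask from A; A=[-] B=[shaft,peg] C=[drum,beam,hinge,valve,gear,fin,spool,axle,flask]
Tick 10: prefer B, take shaft from B; A=[-] B=[peg] C=[drum,beam,hinge,valve,gear,fin,spool,axle,flask,shaft]
Tick 11: prefer A, take peg from B; A=[-] B=[-] C=[drum,beam,hinge,valve,gear,fin,spool,axle,flask,shaft,peg]
Tick 12: prefer B, both empty, nothing taken; A=[-] B=[-] C=[drum,beam,hinge,valve,gear,fin,spool,axle,flask,shaft,peg]
Tick 13: prefer A, both empty, nothing taken; A=[-] B=[-] C=[drum,beam,hinge,valve,gear,fin,spool,axle,flask,shaft,peg]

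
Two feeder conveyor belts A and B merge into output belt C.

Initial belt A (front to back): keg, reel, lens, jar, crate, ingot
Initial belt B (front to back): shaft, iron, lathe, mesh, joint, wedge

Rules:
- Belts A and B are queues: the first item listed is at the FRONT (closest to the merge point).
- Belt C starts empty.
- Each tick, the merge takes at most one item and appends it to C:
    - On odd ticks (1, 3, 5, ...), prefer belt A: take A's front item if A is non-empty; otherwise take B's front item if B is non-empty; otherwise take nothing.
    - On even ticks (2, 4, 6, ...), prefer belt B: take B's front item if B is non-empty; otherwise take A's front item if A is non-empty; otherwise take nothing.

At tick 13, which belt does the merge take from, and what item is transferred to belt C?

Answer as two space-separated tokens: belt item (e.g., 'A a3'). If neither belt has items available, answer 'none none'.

Answer: none none

Derivation:
Tick 1: prefer A, take keg from A; A=[reel,lens,jar,crate,ingot] B=[shaft,iron,lathe,mesh,joint,wedge] C=[keg]
Tick 2: prefer B, take shaft from B; A=[reel,lens,jar,crate,ingot] B=[iron,lathe,mesh,joint,wedge] C=[keg,shaft]
Tick 3: prefer A, take reel from A; A=[lens,jar,crate,ingot] B=[iron,lathe,mesh,joint,wedge] C=[keg,shaft,reel]
Tick 4: prefer B, take iron from B; A=[lens,jar,crate,ingot] B=[lathe,mesh,joint,wedge] C=[keg,shaft,reel,iron]
Tick 5: prefer A, take lens from A; A=[jar,crate,ingot] B=[lathe,mesh,joint,wedge] C=[keg,shaft,reel,iron,lens]
Tick 6: prefer B, take lathe from B; A=[jar,crate,ingot] B=[mesh,joint,wedge] C=[keg,shaft,reel,iron,lens,lathe]
Tick 7: prefer A, take jar from A; A=[crate,ingot] B=[mesh,joint,wedge] C=[keg,shaft,reel,iron,lens,lathe,jar]
Tick 8: prefer B, take mesh from B; A=[crate,ingot] B=[joint,wedge] C=[keg,shaft,reel,iron,lens,lathe,jar,mesh]
Tick 9: prefer A, take crate from A; A=[ingot] B=[joint,wedge] C=[keg,shaft,reel,iron,lens,lathe,jar,mesh,crate]
Tick 10: prefer B, take joint from B; A=[ingot] B=[wedge] C=[keg,shaft,reel,iron,lens,lathe,jar,mesh,crate,joint]
Tick 11: prefer A, take ingot from A; A=[-] B=[wedge] C=[keg,shaft,reel,iron,lens,lathe,jar,mesh,crate,joint,ingot]
Tick 12: prefer B, take wedge from B; A=[-] B=[-] C=[keg,shaft,reel,iron,lens,lathe,jar,mesh,crate,joint,ingot,wedge]
Tick 13: prefer A, both empty, nothing taken; A=[-] B=[-] C=[keg,shaft,reel,iron,lens,lathe,jar,mesh,crate,joint,ingot,wedge]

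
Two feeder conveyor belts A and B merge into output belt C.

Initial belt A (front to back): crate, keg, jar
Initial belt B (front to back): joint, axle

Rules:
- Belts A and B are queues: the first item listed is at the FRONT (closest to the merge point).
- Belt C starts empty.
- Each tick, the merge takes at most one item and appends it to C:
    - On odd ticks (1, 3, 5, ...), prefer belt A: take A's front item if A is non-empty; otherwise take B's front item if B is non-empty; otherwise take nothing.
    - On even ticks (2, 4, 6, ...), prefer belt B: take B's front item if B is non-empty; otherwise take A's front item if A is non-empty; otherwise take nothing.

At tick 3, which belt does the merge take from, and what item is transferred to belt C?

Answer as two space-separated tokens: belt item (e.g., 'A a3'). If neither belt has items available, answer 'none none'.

Tick 1: prefer A, take crate from A; A=[keg,jar] B=[joint,axle] C=[crate]
Tick 2: prefer B, take joint from B; A=[keg,jar] B=[axle] C=[crate,joint]
Tick 3: prefer A, take keg from A; A=[jar] B=[axle] C=[crate,joint,keg]

Answer: A keg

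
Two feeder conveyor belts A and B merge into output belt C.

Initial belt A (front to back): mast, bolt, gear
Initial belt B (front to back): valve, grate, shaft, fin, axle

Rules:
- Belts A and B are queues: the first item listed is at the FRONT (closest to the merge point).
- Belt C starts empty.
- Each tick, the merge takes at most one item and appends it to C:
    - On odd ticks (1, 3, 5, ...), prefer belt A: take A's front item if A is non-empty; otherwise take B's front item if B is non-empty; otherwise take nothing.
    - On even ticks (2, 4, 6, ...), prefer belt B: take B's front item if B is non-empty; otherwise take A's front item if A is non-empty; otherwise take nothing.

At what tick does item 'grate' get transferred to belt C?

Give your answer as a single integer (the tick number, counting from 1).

Answer: 4

Derivation:
Tick 1: prefer A, take mast from A; A=[bolt,gear] B=[valve,grate,shaft,fin,axle] C=[mast]
Tick 2: prefer B, take valve from B; A=[bolt,gear] B=[grate,shaft,fin,axle] C=[mast,valve]
Tick 3: prefer A, take bolt from A; A=[gear] B=[grate,shaft,fin,axle] C=[mast,valve,bolt]
Tick 4: prefer B, take grate from B; A=[gear] B=[shaft,fin,axle] C=[mast,valve,bolt,grate]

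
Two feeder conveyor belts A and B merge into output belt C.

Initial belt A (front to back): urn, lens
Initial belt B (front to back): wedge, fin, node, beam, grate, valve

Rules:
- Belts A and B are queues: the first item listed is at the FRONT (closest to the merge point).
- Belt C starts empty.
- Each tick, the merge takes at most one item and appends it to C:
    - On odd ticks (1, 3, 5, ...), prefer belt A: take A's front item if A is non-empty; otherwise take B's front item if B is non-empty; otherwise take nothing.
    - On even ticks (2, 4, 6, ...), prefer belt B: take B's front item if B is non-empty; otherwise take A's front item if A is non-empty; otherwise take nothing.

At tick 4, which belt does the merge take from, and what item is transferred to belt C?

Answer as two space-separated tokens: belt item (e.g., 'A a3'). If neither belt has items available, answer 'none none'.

Tick 1: prefer A, take urn from A; A=[lens] B=[wedge,fin,node,beam,grate,valve] C=[urn]
Tick 2: prefer B, take wedge from B; A=[lens] B=[fin,node,beam,grate,valve] C=[urn,wedge]
Tick 3: prefer A, take lens from A; A=[-] B=[fin,node,beam,grate,valve] C=[urn,wedge,lens]
Tick 4: prefer B, take fin from B; A=[-] B=[node,beam,grate,valve] C=[urn,wedge,lens,fin]

Answer: B fin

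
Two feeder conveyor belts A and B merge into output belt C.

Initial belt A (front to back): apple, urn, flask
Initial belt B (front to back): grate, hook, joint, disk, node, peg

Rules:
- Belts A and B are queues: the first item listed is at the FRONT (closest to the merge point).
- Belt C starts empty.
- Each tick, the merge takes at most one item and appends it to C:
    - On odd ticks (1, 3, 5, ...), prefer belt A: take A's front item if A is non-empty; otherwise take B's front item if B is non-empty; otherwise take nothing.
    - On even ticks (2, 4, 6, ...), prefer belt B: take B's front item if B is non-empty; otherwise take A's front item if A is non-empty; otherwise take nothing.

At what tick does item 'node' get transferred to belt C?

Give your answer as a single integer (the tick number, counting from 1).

Tick 1: prefer A, take apple from A; A=[urn,flask] B=[grate,hook,joint,disk,node,peg] C=[apple]
Tick 2: prefer B, take grate from B; A=[urn,flask] B=[hook,joint,disk,node,peg] C=[apple,grate]
Tick 3: prefer A, take urn from A; A=[flask] B=[hook,joint,disk,node,peg] C=[apple,grate,urn]
Tick 4: prefer B, take hook from B; A=[flask] B=[joint,disk,node,peg] C=[apple,grate,urn,hook]
Tick 5: prefer A, take flask from A; A=[-] B=[joint,disk,node,peg] C=[apple,grate,urn,hook,flask]
Tick 6: prefer B, take joint from B; A=[-] B=[disk,node,peg] C=[apple,grate,urn,hook,flask,joint]
Tick 7: prefer A, take disk from B; A=[-] B=[node,peg] C=[apple,grate,urn,hook,flask,joint,disk]
Tick 8: prefer B, take node from B; A=[-] B=[peg] C=[apple,grate,urn,hook,flask,joint,disk,node]

Answer: 8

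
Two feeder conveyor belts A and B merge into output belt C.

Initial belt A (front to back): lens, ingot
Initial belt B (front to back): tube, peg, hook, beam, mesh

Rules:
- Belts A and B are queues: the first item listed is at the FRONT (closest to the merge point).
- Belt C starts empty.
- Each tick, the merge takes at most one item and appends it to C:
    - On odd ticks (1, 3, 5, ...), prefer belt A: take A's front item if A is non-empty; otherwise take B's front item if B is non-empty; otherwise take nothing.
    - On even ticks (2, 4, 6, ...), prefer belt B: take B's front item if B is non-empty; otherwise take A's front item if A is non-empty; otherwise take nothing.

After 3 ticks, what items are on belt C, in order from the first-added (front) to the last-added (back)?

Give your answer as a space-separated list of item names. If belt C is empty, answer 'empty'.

Answer: lens tube ingot

Derivation:
Tick 1: prefer A, take lens from A; A=[ingot] B=[tube,peg,hook,beam,mesh] C=[lens]
Tick 2: prefer B, take tube from B; A=[ingot] B=[peg,hook,beam,mesh] C=[lens,tube]
Tick 3: prefer A, take ingot from A; A=[-] B=[peg,hook,beam,mesh] C=[lens,tube,ingot]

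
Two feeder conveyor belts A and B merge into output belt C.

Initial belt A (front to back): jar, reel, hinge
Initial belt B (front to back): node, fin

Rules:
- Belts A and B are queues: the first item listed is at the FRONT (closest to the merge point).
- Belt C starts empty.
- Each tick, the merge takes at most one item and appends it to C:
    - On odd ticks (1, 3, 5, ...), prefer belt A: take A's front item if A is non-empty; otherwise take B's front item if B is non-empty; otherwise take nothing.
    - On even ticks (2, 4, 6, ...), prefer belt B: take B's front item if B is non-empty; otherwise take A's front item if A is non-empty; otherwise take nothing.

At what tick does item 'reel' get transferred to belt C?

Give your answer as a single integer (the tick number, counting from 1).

Tick 1: prefer A, take jar from A; A=[reel,hinge] B=[node,fin] C=[jar]
Tick 2: prefer B, take node from B; A=[reel,hinge] B=[fin] C=[jar,node]
Tick 3: prefer A, take reel from A; A=[hinge] B=[fin] C=[jar,node,reel]

Answer: 3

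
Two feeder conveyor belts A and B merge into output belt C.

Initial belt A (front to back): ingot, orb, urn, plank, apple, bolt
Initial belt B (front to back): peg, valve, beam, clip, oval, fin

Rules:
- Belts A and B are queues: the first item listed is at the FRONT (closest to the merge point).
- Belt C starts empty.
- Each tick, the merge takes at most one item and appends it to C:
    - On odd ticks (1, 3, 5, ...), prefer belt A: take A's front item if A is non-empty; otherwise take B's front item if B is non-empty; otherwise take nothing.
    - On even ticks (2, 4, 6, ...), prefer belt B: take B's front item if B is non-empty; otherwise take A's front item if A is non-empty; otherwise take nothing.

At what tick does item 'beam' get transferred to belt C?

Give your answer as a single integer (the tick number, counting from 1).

Answer: 6

Derivation:
Tick 1: prefer A, take ingot from A; A=[orb,urn,plank,apple,bolt] B=[peg,valve,beam,clip,oval,fin] C=[ingot]
Tick 2: prefer B, take peg from B; A=[orb,urn,plank,apple,bolt] B=[valve,beam,clip,oval,fin] C=[ingot,peg]
Tick 3: prefer A, take orb from A; A=[urn,plank,apple,bolt] B=[valve,beam,clip,oval,fin] C=[ingot,peg,orb]
Tick 4: prefer B, take valve from B; A=[urn,plank,apple,bolt] B=[beam,clip,oval,fin] C=[ingot,peg,orb,valve]
Tick 5: prefer A, take urn from A; A=[plank,apple,bolt] B=[beam,clip,oval,fin] C=[ingot,peg,orb,valve,urn]
Tick 6: prefer B, take beam from B; A=[plank,apple,bolt] B=[clip,oval,fin] C=[ingot,peg,orb,valve,urn,beam]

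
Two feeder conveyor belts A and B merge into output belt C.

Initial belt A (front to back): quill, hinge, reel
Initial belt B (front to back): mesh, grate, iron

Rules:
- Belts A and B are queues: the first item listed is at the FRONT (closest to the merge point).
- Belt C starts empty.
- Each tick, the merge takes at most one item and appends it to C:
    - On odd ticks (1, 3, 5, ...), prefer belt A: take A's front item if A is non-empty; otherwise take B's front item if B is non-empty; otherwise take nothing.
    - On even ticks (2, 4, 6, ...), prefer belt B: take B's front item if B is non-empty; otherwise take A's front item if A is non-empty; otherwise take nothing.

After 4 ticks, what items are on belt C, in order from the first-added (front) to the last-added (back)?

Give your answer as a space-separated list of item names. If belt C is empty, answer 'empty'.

Tick 1: prefer A, take quill from A; A=[hinge,reel] B=[mesh,grate,iron] C=[quill]
Tick 2: prefer B, take mesh from B; A=[hinge,reel] B=[grate,iron] C=[quill,mesh]
Tick 3: prefer A, take hinge from A; A=[reel] B=[grate,iron] C=[quill,mesh,hinge]
Tick 4: prefer B, take grate from B; A=[reel] B=[iron] C=[quill,mesh,hinge,grate]

Answer: quill mesh hinge grate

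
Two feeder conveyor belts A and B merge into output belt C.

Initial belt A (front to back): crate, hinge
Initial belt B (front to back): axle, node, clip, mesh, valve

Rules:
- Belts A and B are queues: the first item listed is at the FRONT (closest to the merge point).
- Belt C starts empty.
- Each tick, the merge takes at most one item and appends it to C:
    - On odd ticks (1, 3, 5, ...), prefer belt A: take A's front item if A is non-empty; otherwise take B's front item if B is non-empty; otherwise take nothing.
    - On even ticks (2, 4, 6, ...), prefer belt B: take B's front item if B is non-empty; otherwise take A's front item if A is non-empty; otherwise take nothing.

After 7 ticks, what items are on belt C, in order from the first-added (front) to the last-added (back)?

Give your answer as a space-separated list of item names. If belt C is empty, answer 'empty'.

Answer: crate axle hinge node clip mesh valve

Derivation:
Tick 1: prefer A, take crate from A; A=[hinge] B=[axle,node,clip,mesh,valve] C=[crate]
Tick 2: prefer B, take axle from B; A=[hinge] B=[node,clip,mesh,valve] C=[crate,axle]
Tick 3: prefer A, take hinge from A; A=[-] B=[node,clip,mesh,valve] C=[crate,axle,hinge]
Tick 4: prefer B, take node from B; A=[-] B=[clip,mesh,valve] C=[crate,axle,hinge,node]
Tick 5: prefer A, take clip from B; A=[-] B=[mesh,valve] C=[crate,axle,hinge,node,clip]
Tick 6: prefer B, take mesh from B; A=[-] B=[valve] C=[crate,axle,hinge,node,clip,mesh]
Tick 7: prefer A, take valve from B; A=[-] B=[-] C=[crate,axle,hinge,node,clip,mesh,valve]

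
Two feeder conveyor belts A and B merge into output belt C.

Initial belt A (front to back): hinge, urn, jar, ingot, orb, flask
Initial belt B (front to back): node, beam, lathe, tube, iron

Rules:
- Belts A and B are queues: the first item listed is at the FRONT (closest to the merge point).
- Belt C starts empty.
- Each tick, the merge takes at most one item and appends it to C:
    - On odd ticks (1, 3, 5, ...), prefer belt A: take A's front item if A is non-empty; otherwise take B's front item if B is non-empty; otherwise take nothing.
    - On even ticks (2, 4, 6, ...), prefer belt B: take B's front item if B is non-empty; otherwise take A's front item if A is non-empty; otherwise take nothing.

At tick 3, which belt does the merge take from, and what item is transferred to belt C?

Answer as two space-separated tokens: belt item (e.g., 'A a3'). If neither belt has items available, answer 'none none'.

Tick 1: prefer A, take hinge from A; A=[urn,jar,ingot,orb,flask] B=[node,beam,lathe,tube,iron] C=[hinge]
Tick 2: prefer B, take node from B; A=[urn,jar,ingot,orb,flask] B=[beam,lathe,tube,iron] C=[hinge,node]
Tick 3: prefer A, take urn from A; A=[jar,ingot,orb,flask] B=[beam,lathe,tube,iron] C=[hinge,node,urn]

Answer: A urn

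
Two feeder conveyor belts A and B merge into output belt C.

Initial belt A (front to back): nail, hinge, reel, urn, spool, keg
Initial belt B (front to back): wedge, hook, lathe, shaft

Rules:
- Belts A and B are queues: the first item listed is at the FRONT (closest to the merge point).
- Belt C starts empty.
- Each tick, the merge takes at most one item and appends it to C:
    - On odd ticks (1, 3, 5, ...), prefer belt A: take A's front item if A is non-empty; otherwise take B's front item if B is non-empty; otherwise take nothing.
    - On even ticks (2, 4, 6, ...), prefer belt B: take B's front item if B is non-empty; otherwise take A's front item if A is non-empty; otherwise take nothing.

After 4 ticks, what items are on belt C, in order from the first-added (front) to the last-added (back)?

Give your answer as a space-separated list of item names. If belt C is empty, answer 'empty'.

Answer: nail wedge hinge hook

Derivation:
Tick 1: prefer A, take nail from A; A=[hinge,reel,urn,spool,keg] B=[wedge,hook,lathe,shaft] C=[nail]
Tick 2: prefer B, take wedge from B; A=[hinge,reel,urn,spool,keg] B=[hook,lathe,shaft] C=[nail,wedge]
Tick 3: prefer A, take hinge from A; A=[reel,urn,spool,keg] B=[hook,lathe,shaft] C=[nail,wedge,hinge]
Tick 4: prefer B, take hook from B; A=[reel,urn,spool,keg] B=[lathe,shaft] C=[nail,wedge,hinge,hook]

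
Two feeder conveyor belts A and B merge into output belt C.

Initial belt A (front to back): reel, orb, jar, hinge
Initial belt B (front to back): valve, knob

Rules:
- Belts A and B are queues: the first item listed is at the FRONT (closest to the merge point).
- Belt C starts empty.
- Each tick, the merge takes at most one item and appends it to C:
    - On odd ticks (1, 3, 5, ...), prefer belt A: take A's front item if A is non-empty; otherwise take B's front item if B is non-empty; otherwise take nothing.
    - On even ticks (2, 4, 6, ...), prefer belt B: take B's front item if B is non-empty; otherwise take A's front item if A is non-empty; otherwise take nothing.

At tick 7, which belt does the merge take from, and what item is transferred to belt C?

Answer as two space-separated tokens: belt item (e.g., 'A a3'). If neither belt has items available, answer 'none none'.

Answer: none none

Derivation:
Tick 1: prefer A, take reel from A; A=[orb,jar,hinge] B=[valve,knob] C=[reel]
Tick 2: prefer B, take valve from B; A=[orb,jar,hinge] B=[knob] C=[reel,valve]
Tick 3: prefer A, take orb from A; A=[jar,hinge] B=[knob] C=[reel,valve,orb]
Tick 4: prefer B, take knob from B; A=[jar,hinge] B=[-] C=[reel,valve,orb,knob]
Tick 5: prefer A, take jar from A; A=[hinge] B=[-] C=[reel,valve,orb,knob,jar]
Tick 6: prefer B, take hinge from A; A=[-] B=[-] C=[reel,valve,orb,knob,jar,hinge]
Tick 7: prefer A, both empty, nothing taken; A=[-] B=[-] C=[reel,valve,orb,knob,jar,hinge]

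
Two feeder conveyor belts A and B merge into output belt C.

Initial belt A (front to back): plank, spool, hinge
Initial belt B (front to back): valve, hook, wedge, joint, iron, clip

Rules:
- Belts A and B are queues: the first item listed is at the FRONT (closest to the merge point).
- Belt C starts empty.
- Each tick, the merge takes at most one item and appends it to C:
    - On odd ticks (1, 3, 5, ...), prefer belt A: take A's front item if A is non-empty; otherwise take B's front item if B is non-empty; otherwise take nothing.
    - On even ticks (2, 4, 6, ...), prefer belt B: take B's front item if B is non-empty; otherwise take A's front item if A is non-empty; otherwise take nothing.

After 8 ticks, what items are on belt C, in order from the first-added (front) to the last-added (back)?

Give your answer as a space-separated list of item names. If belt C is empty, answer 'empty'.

Answer: plank valve spool hook hinge wedge joint iron

Derivation:
Tick 1: prefer A, take plank from A; A=[spool,hinge] B=[valve,hook,wedge,joint,iron,clip] C=[plank]
Tick 2: prefer B, take valve from B; A=[spool,hinge] B=[hook,wedge,joint,iron,clip] C=[plank,valve]
Tick 3: prefer A, take spool from A; A=[hinge] B=[hook,wedge,joint,iron,clip] C=[plank,valve,spool]
Tick 4: prefer B, take hook from B; A=[hinge] B=[wedge,joint,iron,clip] C=[plank,valve,spool,hook]
Tick 5: prefer A, take hinge from A; A=[-] B=[wedge,joint,iron,clip] C=[plank,valve,spool,hook,hinge]
Tick 6: prefer B, take wedge from B; A=[-] B=[joint,iron,clip] C=[plank,valve,spool,hook,hinge,wedge]
Tick 7: prefer A, take joint from B; A=[-] B=[iron,clip] C=[plank,valve,spool,hook,hinge,wedge,joint]
Tick 8: prefer B, take iron from B; A=[-] B=[clip] C=[plank,valve,spool,hook,hinge,wedge,joint,iron]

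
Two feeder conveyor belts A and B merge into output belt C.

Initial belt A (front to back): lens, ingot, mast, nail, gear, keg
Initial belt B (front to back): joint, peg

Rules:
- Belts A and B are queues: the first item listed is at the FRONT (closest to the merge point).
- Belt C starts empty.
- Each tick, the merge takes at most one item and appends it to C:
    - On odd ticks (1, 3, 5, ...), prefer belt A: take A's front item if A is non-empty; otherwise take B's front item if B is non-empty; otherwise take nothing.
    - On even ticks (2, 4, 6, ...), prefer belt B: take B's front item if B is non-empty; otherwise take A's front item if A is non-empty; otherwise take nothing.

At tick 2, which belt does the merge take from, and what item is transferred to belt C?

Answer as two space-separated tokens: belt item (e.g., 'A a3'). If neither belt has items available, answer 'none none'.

Answer: B joint

Derivation:
Tick 1: prefer A, take lens from A; A=[ingot,mast,nail,gear,keg] B=[joint,peg] C=[lens]
Tick 2: prefer B, take joint from B; A=[ingot,mast,nail,gear,keg] B=[peg] C=[lens,joint]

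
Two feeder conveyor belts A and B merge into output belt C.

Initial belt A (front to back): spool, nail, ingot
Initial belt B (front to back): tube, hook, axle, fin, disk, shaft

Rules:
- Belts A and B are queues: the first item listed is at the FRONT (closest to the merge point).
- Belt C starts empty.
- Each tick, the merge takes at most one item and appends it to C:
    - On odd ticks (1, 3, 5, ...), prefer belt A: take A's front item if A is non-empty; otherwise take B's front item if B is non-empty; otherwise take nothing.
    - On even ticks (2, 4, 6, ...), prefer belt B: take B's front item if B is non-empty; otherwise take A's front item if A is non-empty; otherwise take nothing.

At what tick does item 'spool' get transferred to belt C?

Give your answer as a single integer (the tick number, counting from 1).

Tick 1: prefer A, take spool from A; A=[nail,ingot] B=[tube,hook,axle,fin,disk,shaft] C=[spool]

Answer: 1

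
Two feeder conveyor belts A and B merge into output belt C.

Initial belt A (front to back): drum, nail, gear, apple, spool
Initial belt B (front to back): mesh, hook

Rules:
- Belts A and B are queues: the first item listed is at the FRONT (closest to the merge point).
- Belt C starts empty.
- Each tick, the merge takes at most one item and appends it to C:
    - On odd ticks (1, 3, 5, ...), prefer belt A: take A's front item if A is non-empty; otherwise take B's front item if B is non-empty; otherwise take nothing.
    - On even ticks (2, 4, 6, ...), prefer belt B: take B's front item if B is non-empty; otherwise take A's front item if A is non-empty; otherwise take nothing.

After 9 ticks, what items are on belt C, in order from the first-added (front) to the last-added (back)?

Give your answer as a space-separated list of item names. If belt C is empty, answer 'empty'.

Tick 1: prefer A, take drum from A; A=[nail,gear,apple,spool] B=[mesh,hook] C=[drum]
Tick 2: prefer B, take mesh from B; A=[nail,gear,apple,spool] B=[hook] C=[drum,mesh]
Tick 3: prefer A, take nail from A; A=[gear,apple,spool] B=[hook] C=[drum,mesh,nail]
Tick 4: prefer B, take hook from B; A=[gear,apple,spool] B=[-] C=[drum,mesh,nail,hook]
Tick 5: prefer A, take gear from A; A=[apple,spool] B=[-] C=[drum,mesh,nail,hook,gear]
Tick 6: prefer B, take apple from A; A=[spool] B=[-] C=[drum,mesh,nail,hook,gear,apple]
Tick 7: prefer A, take spool from A; A=[-] B=[-] C=[drum,mesh,nail,hook,gear,apple,spool]
Tick 8: prefer B, both empty, nothing taken; A=[-] B=[-] C=[drum,mesh,nail,hook,gear,apple,spool]
Tick 9: prefer A, both empty, nothing taken; A=[-] B=[-] C=[drum,mesh,nail,hook,gear,apple,spool]

Answer: drum mesh nail hook gear apple spool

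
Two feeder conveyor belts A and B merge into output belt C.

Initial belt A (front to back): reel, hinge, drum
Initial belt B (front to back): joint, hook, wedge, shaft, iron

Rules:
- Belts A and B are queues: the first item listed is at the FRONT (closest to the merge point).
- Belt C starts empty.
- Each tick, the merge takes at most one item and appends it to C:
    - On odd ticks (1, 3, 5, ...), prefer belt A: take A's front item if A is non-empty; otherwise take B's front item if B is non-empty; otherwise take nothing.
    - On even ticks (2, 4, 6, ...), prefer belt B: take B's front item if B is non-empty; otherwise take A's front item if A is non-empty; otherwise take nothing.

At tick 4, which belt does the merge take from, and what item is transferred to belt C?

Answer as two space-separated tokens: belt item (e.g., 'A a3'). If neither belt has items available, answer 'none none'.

Tick 1: prefer A, take reel from A; A=[hinge,drum] B=[joint,hook,wedge,shaft,iron] C=[reel]
Tick 2: prefer B, take joint from B; A=[hinge,drum] B=[hook,wedge,shaft,iron] C=[reel,joint]
Tick 3: prefer A, take hinge from A; A=[drum] B=[hook,wedge,shaft,iron] C=[reel,joint,hinge]
Tick 4: prefer B, take hook from B; A=[drum] B=[wedge,shaft,iron] C=[reel,joint,hinge,hook]

Answer: B hook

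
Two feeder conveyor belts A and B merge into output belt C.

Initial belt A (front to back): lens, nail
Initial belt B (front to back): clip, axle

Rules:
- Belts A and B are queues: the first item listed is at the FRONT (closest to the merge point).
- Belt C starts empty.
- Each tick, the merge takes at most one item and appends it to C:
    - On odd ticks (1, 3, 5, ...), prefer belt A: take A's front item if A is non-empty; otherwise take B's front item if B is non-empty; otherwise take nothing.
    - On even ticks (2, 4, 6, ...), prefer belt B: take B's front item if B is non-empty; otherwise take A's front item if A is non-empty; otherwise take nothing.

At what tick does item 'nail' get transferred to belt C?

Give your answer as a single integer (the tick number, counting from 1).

Tick 1: prefer A, take lens from A; A=[nail] B=[clip,axle] C=[lens]
Tick 2: prefer B, take clip from B; A=[nail] B=[axle] C=[lens,clip]
Tick 3: prefer A, take nail from A; A=[-] B=[axle] C=[lens,clip,nail]

Answer: 3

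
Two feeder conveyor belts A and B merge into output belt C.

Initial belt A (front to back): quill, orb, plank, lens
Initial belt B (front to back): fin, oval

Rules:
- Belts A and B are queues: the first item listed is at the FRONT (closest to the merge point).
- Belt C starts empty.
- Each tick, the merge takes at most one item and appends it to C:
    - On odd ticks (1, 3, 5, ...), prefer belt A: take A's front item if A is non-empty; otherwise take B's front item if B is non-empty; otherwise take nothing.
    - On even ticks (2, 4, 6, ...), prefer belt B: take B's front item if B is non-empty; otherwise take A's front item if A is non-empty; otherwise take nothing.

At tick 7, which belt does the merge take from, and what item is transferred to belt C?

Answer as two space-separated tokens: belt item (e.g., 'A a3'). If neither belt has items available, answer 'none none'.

Tick 1: prefer A, take quill from A; A=[orb,plank,lens] B=[fin,oval] C=[quill]
Tick 2: prefer B, take fin from B; A=[orb,plank,lens] B=[oval] C=[quill,fin]
Tick 3: prefer A, take orb from A; A=[plank,lens] B=[oval] C=[quill,fin,orb]
Tick 4: prefer B, take oval from B; A=[plank,lens] B=[-] C=[quill,fin,orb,oval]
Tick 5: prefer A, take plank from A; A=[lens] B=[-] C=[quill,fin,orb,oval,plank]
Tick 6: prefer B, take lens from A; A=[-] B=[-] C=[quill,fin,orb,oval,plank,lens]
Tick 7: prefer A, both empty, nothing taken; A=[-] B=[-] C=[quill,fin,orb,oval,plank,lens]

Answer: none none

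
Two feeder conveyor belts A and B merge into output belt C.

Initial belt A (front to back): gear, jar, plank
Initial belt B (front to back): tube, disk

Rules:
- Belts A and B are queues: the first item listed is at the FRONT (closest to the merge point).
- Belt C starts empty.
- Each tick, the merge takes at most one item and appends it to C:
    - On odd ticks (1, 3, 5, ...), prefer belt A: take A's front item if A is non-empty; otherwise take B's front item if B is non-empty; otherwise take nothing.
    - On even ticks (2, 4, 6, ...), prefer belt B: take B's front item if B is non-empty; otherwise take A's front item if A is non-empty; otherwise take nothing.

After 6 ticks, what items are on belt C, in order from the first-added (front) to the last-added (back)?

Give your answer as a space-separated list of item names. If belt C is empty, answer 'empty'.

Answer: gear tube jar disk plank

Derivation:
Tick 1: prefer A, take gear from A; A=[jar,plank] B=[tube,disk] C=[gear]
Tick 2: prefer B, take tube from B; A=[jar,plank] B=[disk] C=[gear,tube]
Tick 3: prefer A, take jar from A; A=[plank] B=[disk] C=[gear,tube,jar]
Tick 4: prefer B, take disk from B; A=[plank] B=[-] C=[gear,tube,jar,disk]
Tick 5: prefer A, take plank from A; A=[-] B=[-] C=[gear,tube,jar,disk,plank]
Tick 6: prefer B, both empty, nothing taken; A=[-] B=[-] C=[gear,tube,jar,disk,plank]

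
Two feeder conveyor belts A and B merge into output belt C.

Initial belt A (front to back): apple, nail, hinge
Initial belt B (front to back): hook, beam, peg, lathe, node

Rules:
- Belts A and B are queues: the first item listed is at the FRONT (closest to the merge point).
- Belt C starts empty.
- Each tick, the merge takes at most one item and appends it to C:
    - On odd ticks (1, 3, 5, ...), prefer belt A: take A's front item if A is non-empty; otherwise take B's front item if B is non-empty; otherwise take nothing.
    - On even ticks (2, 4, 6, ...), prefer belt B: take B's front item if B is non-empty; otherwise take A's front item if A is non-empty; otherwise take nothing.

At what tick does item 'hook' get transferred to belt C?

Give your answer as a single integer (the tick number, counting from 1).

Tick 1: prefer A, take apple from A; A=[nail,hinge] B=[hook,beam,peg,lathe,node] C=[apple]
Tick 2: prefer B, take hook from B; A=[nail,hinge] B=[beam,peg,lathe,node] C=[apple,hook]

Answer: 2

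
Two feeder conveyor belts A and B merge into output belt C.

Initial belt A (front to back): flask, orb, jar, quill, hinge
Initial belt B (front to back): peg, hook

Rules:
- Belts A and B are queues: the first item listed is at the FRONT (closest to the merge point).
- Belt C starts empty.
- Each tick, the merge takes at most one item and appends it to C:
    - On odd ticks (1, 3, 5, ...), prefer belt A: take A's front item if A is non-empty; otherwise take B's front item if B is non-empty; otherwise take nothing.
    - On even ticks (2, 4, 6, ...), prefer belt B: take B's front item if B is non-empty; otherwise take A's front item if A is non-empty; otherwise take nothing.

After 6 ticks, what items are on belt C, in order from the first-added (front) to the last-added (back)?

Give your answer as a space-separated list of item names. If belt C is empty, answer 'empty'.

Answer: flask peg orb hook jar quill

Derivation:
Tick 1: prefer A, take flask from A; A=[orb,jar,quill,hinge] B=[peg,hook] C=[flask]
Tick 2: prefer B, take peg from B; A=[orb,jar,quill,hinge] B=[hook] C=[flask,peg]
Tick 3: prefer A, take orb from A; A=[jar,quill,hinge] B=[hook] C=[flask,peg,orb]
Tick 4: prefer B, take hook from B; A=[jar,quill,hinge] B=[-] C=[flask,peg,orb,hook]
Tick 5: prefer A, take jar from A; A=[quill,hinge] B=[-] C=[flask,peg,orb,hook,jar]
Tick 6: prefer B, take quill from A; A=[hinge] B=[-] C=[flask,peg,orb,hook,jar,quill]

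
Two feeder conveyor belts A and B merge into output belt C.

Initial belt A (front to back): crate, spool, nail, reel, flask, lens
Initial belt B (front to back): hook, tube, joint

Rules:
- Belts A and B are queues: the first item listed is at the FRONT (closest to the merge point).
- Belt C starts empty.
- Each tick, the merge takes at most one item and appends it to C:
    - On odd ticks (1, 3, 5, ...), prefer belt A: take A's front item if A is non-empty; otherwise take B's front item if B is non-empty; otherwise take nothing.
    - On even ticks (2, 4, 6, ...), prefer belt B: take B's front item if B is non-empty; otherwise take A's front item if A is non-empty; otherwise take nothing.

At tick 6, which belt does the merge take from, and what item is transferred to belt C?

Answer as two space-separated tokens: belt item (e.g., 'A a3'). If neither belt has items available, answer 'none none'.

Answer: B joint

Derivation:
Tick 1: prefer A, take crate from A; A=[spool,nail,reel,flask,lens] B=[hook,tube,joint] C=[crate]
Tick 2: prefer B, take hook from B; A=[spool,nail,reel,flask,lens] B=[tube,joint] C=[crate,hook]
Tick 3: prefer A, take spool from A; A=[nail,reel,flask,lens] B=[tube,joint] C=[crate,hook,spool]
Tick 4: prefer B, take tube from B; A=[nail,reel,flask,lens] B=[joint] C=[crate,hook,spool,tube]
Tick 5: prefer A, take nail from A; A=[reel,flask,lens] B=[joint] C=[crate,hook,spool,tube,nail]
Tick 6: prefer B, take joint from B; A=[reel,flask,lens] B=[-] C=[crate,hook,spool,tube,nail,joint]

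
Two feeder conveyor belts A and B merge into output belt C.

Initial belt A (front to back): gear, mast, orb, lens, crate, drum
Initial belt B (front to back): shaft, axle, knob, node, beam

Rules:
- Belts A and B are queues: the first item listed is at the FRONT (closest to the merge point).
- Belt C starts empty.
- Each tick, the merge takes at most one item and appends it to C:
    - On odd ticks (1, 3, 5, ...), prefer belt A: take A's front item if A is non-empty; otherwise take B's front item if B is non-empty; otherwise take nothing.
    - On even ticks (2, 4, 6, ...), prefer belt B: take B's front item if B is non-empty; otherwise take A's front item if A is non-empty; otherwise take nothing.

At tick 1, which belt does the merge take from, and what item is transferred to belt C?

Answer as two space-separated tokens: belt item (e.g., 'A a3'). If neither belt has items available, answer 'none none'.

Tick 1: prefer A, take gear from A; A=[mast,orb,lens,crate,drum] B=[shaft,axle,knob,node,beam] C=[gear]

Answer: A gear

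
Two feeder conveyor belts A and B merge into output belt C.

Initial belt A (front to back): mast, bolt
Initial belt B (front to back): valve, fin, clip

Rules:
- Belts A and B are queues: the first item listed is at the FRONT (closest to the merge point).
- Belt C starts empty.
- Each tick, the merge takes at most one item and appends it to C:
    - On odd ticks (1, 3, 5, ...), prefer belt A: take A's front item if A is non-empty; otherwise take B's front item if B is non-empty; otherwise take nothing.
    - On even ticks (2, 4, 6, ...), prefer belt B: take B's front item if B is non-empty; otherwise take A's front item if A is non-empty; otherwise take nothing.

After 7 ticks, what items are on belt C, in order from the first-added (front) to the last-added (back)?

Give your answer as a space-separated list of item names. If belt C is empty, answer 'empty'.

Answer: mast valve bolt fin clip

Derivation:
Tick 1: prefer A, take mast from A; A=[bolt] B=[valve,fin,clip] C=[mast]
Tick 2: prefer B, take valve from B; A=[bolt] B=[fin,clip] C=[mast,valve]
Tick 3: prefer A, take bolt from A; A=[-] B=[fin,clip] C=[mast,valve,bolt]
Tick 4: prefer B, take fin from B; A=[-] B=[clip] C=[mast,valve,bolt,fin]
Tick 5: prefer A, take clip from B; A=[-] B=[-] C=[mast,valve,bolt,fin,clip]
Tick 6: prefer B, both empty, nothing taken; A=[-] B=[-] C=[mast,valve,bolt,fin,clip]
Tick 7: prefer A, both empty, nothing taken; A=[-] B=[-] C=[mast,valve,bolt,fin,clip]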